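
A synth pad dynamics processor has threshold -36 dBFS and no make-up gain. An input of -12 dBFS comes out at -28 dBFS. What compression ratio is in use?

3:1

Input overshoot = -12 − (-36) = 24 dB; output overshoot = -28 − (-36) = 8 dB.
Ratio = 24 / 8 = 3.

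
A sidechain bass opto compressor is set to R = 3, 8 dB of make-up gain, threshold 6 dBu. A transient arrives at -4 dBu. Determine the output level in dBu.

-4 dBu is 10 dB below the 6 dBu threshold, so no gain reduction is applied.
Make-up gain adds 8 dB: -4 + 8 = 4 dBu.

4 dBu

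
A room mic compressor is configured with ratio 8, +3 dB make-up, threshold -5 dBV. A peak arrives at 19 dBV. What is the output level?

19 dBV sits 24 dB over threshold.
At 8:1 the overshoot is divided by 8, leaving 3 dB above threshold.
That puts the output at -2 dBV; make-up adds 3 dB, giving 1 dBV.

1 dBV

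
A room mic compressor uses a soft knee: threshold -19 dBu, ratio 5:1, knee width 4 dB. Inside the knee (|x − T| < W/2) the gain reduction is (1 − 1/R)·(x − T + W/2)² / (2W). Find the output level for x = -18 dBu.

-18.9 dBu

x − T + W/2 = -18 − (-19) + 2 = 3.
GR = (1 − 1/5) × 3² / 8 = 0.8 × 9 / 8 = 0.9 dB.
Output = -18 − 0.9 = -18.9 dBu.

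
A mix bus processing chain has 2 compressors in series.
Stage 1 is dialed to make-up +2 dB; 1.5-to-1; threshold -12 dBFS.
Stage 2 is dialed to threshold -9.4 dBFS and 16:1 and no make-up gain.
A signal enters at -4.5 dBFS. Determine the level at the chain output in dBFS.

-9.125 dBFS

Stage 1: -4.5 dBFS is 7.5 dB over -12 dBFS; at 1.5:1 that becomes 5 dB over, giving -7 dBFS; +2 dB make-up → -5 dBFS.
Stage 2: 4.4 dB above -9.4 dBFS, reduced 16:1 to 0.275 dB above → -9.125 dBFS.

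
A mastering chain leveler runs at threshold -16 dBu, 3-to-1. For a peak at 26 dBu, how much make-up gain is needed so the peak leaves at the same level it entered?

28 dB

Without make-up, output = threshold + overshoot/3 = -16 + 14 = -2 dBu.
Gap to target: 28 dB.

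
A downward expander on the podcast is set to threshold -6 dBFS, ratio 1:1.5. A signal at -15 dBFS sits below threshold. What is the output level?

The input is 9 dB below the -6 dBFS threshold.
A 1:1.5 expander multiplies undershoot by 1.5: 9 × 1.5 = 13.5 dB below threshold.
Output = -6 − 13.5 = -19.5 dBFS.

-19.5 dBFS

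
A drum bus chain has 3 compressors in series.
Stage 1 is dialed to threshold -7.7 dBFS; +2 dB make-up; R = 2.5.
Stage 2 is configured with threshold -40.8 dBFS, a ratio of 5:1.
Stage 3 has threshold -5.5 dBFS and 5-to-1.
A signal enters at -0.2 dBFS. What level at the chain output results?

Stage 1: 7.5 dB above -7.7 dBFS, reduced 2.5:1 to 3 dB above → -4.7 dBFS; +2 dB make-up → -2.7 dBFS.
Stage 2: 38.1 dB above -40.8 dBFS, reduced 5:1 to 7.62 dB above → -33.18 dBFS.
Stage 3: -33.18 dBFS is at or below the -5.5 dBFS threshold — no compression; output -33.18 dBFS.

-33.18 dBFS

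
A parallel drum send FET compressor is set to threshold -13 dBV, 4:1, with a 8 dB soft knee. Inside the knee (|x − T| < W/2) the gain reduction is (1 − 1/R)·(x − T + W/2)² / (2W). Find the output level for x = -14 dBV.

-14.421875 dBV

x − T + W/2 = -14 − (-13) + 4 = 3.
GR = (1 − 1/4) × 3² / 16 = 0.75 × 9 / 16 = 0.421875 dB.
Output = -14 − 0.421875 = -14.421875 dBV.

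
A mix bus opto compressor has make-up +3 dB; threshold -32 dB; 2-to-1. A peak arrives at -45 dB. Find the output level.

-42 dB

-45 dB is 13 dB below the -32 dB threshold, so no gain reduction is applied.
Make-up gain adds 3 dB: -45 + 3 = -42 dB.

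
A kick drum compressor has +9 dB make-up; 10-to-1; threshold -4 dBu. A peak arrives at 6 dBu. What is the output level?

The input is 10 dB above the -4 dBu threshold.
10:1 compression reduces that to 10/10 = 1 dB over.
Output = -4 + 1 = -3 dBu; make-up adds 9 dB, giving 6 dBu.

6 dBu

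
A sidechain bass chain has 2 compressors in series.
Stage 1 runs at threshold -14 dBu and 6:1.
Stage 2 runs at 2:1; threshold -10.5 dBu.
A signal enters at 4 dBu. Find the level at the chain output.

-11 dBu

Stage 1: 18 dB above -14 dBu, reduced 6:1 to 3 dB above → -11 dBu.
Stage 2: -11 dBu is at or below the -10.5 dBu threshold — no compression; output -11 dBu.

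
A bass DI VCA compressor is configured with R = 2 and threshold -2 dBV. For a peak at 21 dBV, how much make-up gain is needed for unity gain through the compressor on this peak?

Overshoot 23 dB → 23/2 = 11.5 dB after compression, so the compressed level is -2 + 11.5 = 9.5 dBV.
Make-up = target − compressed = 21 − 9.5 = 11.5 dB.

11.5 dB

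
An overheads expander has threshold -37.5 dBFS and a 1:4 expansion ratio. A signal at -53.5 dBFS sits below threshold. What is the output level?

-101.5 dBFS

The input is 16 dB below the -37.5 dBFS threshold.
A 1:4 expander multiplies undershoot by 4: 16 × 4 = 64 dB below threshold.
Output = -37.5 − 64 = -101.5 dBFS.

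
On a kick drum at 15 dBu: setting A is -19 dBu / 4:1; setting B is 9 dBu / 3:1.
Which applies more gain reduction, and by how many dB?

A: overshoot 34 dB → output overshoot 8.5 dB → GR 25.5 dB.
B: overshoot 6 dB → output overshoot 2 dB → GR 4 dB.
A reduces 21.5 dB more.

A, by 21.5 dB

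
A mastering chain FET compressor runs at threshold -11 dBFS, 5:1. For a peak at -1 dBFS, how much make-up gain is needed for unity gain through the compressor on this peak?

Without make-up, output = threshold + overshoot/5 = -11 + 2 = -9 dBFS.
Gap to target: 8 dB.

8 dB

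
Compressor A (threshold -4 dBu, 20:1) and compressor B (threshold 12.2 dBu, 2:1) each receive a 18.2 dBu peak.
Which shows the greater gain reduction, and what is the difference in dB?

A, by 18.09 dB

A: overshoot 22.2 dB → output overshoot 1.11 dB → GR 21.09 dB.
B: overshoot 6 dB → output overshoot 3 dB → GR 3 dB.
A reduces 18.09 dB more.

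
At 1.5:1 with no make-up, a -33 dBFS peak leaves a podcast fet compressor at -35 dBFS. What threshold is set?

Let T be the threshold. Output overshoot = (input overshoot)/R, so -35 − T = (-33 − T)/1.5.
1.5·(-35 − T) = -33 − T → 0.5·T = -52.5 − (-33) = -19.5.
T = -19.5/0.5 = -39 dBFS.

-39 dBFS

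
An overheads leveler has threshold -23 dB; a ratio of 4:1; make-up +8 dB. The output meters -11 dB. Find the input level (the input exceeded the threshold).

Remove make-up: -11 − 8 = -19 dB.
That's 4 dB above the -23 dB threshold.
Undo the ratio: input overshoot = 4 × 4 = 16 dB, giving input = -7 dB.

-7 dB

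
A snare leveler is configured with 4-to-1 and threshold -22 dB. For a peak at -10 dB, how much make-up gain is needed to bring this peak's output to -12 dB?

7 dB

Without make-up, output = threshold + overshoot/4 = -22 + 3 = -19 dB.
Gap to target: 7 dB.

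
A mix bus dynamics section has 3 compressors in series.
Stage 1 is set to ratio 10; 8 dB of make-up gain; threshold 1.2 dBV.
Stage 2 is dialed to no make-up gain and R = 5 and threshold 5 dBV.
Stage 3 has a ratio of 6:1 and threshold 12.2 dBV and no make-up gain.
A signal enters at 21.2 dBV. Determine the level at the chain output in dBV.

Stage 1: 21.2 dBV is 20 dB over 1.2 dBV; at 10:1 that becomes 2 dB over, giving 3.2 dBV; +8 dB make-up → 11.2 dBV.
Stage 2: overshoot 6.2 dB → 6.2/5 = 1.24 dB → 6.24 dBV.
Stage 3: 6.24 dBV is at or below the 12.2 dBV threshold — no compression; output 6.24 dBV.

6.24 dBV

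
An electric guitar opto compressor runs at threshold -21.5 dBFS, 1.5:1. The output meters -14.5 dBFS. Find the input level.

-11 dBFS

That's 7 dB above the -21.5 dBFS threshold.
Before 1.5:1 compression the overshoot was 7 × 1.5 = 10.5 dB, so input = -21.5 + 10.5 = -11 dBFS.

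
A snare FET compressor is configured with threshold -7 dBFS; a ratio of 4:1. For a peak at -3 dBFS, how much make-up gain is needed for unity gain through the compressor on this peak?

3 dB

Without make-up, output = threshold + overshoot/4 = -7 + 1 = -6 dBFS.
Gap to target: 3 dB.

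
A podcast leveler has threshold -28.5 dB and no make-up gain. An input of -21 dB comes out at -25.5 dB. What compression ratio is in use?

Input overshoot = -21 − (-28.5) = 7.5 dB; output overshoot = -25.5 − (-28.5) = 3 dB.
Ratio = 7.5 / 3 = 2.5.

2.5:1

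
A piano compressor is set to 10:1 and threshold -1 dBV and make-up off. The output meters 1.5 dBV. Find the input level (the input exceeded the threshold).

24 dBV

Post-compression overshoot = 1.5 − (-1) = 2.5 dB.
Input overshoot = R × output overshoot = 25 dB → input = -1 + 25 = 24 dBV.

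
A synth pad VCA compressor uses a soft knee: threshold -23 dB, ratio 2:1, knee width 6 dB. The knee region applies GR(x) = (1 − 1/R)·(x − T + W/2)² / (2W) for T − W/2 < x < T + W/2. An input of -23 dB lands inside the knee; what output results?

-23.375 dB

x − T + W/2 = -23 − (-23) + 3 = 3.
GR = (1 − 1/2) × 3² / 12 = 0.5 × 9 / 12 = 0.375 dB.
Output = -23 − 0.375 = -23.375 dB.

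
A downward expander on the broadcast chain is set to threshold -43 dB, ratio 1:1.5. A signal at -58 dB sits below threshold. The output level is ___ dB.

The input is 15 dB below the -43 dB threshold.
A 1:1.5 expander multiplies undershoot by 1.5: 15 × 1.5 = 22.5 dB below threshold.
Output = -43 − 22.5 = -65.5 dB.

-65.5 dB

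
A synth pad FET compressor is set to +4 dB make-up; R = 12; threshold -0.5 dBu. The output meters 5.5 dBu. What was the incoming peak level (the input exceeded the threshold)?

Before make-up, the level was 5.5 − 4 = 1.5 dBu.
Post-compression overshoot = 1.5 − (-0.5) = 2 dB.
Input overshoot = R × output overshoot = 24 dB → input = -0.5 + 24 = 23.5 dBu.

23.5 dBu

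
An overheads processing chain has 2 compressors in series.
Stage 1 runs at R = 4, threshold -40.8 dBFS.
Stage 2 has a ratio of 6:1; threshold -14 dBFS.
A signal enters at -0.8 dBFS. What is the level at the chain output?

-30.8 dBFS

Stage 1: -0.8 dBFS is 40 dB over -40.8 dBFS; at 4:1 that becomes 10 dB over, giving -30.8 dBFS.
Stage 2: -30.8 dBFS ≤ -14 dBFS, so stage 2 doesn't engage; output -30.8 dBFS.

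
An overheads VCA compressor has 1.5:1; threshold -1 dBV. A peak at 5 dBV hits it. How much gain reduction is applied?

2 dB

Overshoot = 5 − (-1) = 6 dB.
A 1.5:1 ratio leaves 4 dB of that excess.
So the signal is attenuated by 6 − 4 = 2 dB.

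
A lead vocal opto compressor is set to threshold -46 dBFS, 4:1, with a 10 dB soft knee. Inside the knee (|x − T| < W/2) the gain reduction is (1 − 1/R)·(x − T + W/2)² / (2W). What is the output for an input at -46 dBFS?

x − T + W/2 = -46 − (-46) + 5 = 5.
GR = (1 − 1/4) × 5² / 20 = 0.75 × 25 / 20 = 0.9375 dB.
Output = -46 − 0.9375 = -46.9375 dBFS.

-46.9375 dBFS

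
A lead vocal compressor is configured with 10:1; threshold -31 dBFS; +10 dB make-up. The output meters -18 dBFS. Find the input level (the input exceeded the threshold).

Stripping the +10 dB make-up gives -28 dBFS at the gain stage.
Post-compression overshoot = -28 − (-31) = 3 dB.
Before 10:1 compression the overshoot was 3 × 10 = 30 dB, so input = -31 + 30 = -1 dBFS.

-1 dBFS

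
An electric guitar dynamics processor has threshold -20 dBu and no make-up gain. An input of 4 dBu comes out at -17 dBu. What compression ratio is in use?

Input overshoot = 4 − (-20) = 24 dB; output overshoot = -17 − (-20) = 3 dB.
Ratio = 24 / 3 = 8.

8:1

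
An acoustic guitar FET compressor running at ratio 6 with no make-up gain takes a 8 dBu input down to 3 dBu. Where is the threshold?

Let T be the threshold. Output overshoot = (input overshoot)/R, so 3 − T = (8 − T)/6.
6·(3 − T) = 8 − T → 5·T = 18 − 8 = 10.
T = 10/5 = 2 dBu.

2 dBu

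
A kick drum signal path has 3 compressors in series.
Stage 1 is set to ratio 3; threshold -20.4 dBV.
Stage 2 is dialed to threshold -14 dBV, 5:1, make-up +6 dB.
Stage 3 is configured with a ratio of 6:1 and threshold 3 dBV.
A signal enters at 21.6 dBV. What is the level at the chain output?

Stage 1: 42 dB above -20.4 dBV, reduced 3:1 to 14 dB above → -6.4 dBV.
Stage 2: -6.4 dBV is 7.6 dB over -14 dBV; at 5:1 that becomes 1.52 dB over, giving -12.48 dBV; +6 dB make-up → -6.48 dBV.
Stage 3: below threshold (-6.48 ≤ 3); passes unchanged; output -6.48 dBV.

-6.48 dBV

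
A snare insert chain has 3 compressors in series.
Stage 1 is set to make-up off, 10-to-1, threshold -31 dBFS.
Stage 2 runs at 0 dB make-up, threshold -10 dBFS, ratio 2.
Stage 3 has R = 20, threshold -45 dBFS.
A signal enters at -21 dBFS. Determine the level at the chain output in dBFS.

-44.25 dBFS

Stage 1: overshoot 10 dB → 10/10 = 1 dB → -30 dBFS.
Stage 2: -30 dBFS ≤ -10 dBFS, so stage 2 doesn't engage; output -30 dBFS.
Stage 3: -30 dBFS is 15 dB over -45 dBFS; at 20:1 that becomes 0.75 dB over, giving -44.25 dBFS.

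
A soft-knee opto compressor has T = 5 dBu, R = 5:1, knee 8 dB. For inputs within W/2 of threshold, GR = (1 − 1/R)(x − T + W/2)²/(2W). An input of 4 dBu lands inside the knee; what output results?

3.55 dBu

x − T + W/2 = 4 − 5 + 4 = 3.
GR = (1 − 1/5) × 3² / 16 = 0.8 × 9 / 16 = 0.45 dB.
Output = 4 − 0.45 = 3.55 dBu.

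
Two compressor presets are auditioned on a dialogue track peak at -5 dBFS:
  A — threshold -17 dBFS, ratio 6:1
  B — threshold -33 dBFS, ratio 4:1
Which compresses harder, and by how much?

A: GR = 12 − 12/6 = 10 dB.
B: GR = 28 − 28/4 = 21 dB.
B applies 11 dB more gain reduction.

B, by 11 dB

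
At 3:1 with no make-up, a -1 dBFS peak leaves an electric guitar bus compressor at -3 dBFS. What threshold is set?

Let T be the threshold. Output overshoot = (input overshoot)/R, so -3 − T = (-1 − T)/3.
3·(-3 − T) = -1 − T → 2·T = -9 − (-1) = -8.
T = -8/2 = -4 dBFS.

-4 dBFS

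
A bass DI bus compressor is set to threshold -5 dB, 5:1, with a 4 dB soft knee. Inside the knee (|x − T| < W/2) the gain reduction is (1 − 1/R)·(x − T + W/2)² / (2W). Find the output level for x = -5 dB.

-5.4 dB

x − T + W/2 = -5 − (-5) + 2 = 2.
GR = (1 − 1/5) × 2² / 8 = 0.8 × 4 / 8 = 0.4 dB.
Output = -5 − 0.4 = -5.4 dB.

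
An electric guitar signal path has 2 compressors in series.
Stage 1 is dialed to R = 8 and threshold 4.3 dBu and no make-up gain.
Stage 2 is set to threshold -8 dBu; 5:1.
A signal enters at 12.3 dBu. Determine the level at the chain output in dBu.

-5.34 dBu

Stage 1: overshoot 8 dB → 8/8 = 1 dB → 5.3 dBu.
Stage 2: 13.3 dB above -8 dBu, reduced 5:1 to 2.66 dB above → -5.34 dBu.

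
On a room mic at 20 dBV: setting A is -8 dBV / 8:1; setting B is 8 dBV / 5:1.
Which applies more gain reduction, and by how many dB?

A, by 14.9 dB

A: 28 dB over, compressed to 3.5 dB over, so 24.5 dB of GR.
B: 12 dB over, compressed to 2.4 dB over, so 9.6 dB of GR.
Difference: 14.9 dB in favour of A.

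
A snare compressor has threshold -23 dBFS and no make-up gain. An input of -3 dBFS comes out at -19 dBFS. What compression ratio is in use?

Input overshoot = -3 − (-23) = 20 dB; output overshoot = -19 − (-23) = 4 dB.
Ratio = 20 / 4 = 5.

5:1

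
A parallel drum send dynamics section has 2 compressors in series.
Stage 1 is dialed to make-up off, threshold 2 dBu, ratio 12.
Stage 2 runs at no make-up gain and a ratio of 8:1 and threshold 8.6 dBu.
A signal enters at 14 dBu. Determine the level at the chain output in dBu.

3 dBu

Stage 1: overshoot 12 dB → 12/12 = 1 dB → 3 dBu.
Stage 2: 3 dBu is at or below the 8.6 dBu threshold — no compression; output 3 dBu.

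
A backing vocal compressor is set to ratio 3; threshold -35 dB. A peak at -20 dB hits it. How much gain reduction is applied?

-20 dB exceeds the threshold by 15 dB.
After 3:1 compression the overshoot becomes 15/3 = 5 dB.
GR = overshoot in − overshoot out = 15 − 5 = 10 dB.

10 dB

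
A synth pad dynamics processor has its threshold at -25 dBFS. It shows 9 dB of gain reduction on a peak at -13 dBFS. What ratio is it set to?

Input overshoot = -13 − (-25) = 12 dB.
Output overshoot = 12 − 9 = 3 dB.
Ratio = input overshoot / output overshoot = 12 / 3 = 4.

4:1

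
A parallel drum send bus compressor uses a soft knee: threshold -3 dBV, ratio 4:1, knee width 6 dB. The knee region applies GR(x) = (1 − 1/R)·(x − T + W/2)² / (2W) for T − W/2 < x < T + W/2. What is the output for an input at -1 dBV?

-2.5625 dBV

x − T + W/2 = -1 − (-3) + 3 = 5.
GR = (1 − 1/4) × 5² / 12 = 0.75 × 25 / 12 = 1.5625 dB.
Output = -1 − 1.5625 = -2.5625 dBV.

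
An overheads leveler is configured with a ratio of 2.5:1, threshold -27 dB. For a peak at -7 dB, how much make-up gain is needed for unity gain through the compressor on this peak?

12 dB

Overshoot 20 dB → 20/2.5 = 8 dB after compression, so the compressed level is -27 + 8 = -19 dB.
Make-up = target − compressed = -7 − (-19) = 12 dB.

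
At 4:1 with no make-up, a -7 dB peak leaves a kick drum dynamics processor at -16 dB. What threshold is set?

-19 dB

Gain reduction = -7 − (-16) = 9 dB; output overshoot = GR / (R − 1) = 9 / 3 = 3 dB.
Threshold = output − output overshoot = -16 − 3 = -19 dB.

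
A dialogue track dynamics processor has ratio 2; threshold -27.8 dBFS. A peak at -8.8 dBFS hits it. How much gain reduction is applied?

9.5 dB

Overshoot = -8.8 − (-27.8) = 19 dB.
A 2:1 ratio leaves 9.5 dB of that excess.
Gain reduction = 19 − 9.5 = 9.5 dB.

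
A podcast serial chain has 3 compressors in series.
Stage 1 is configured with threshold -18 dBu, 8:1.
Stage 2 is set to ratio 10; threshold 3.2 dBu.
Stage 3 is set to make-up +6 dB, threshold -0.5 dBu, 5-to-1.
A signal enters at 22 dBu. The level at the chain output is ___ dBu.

Stage 1: 40 dB above -18 dBu, reduced 8:1 to 5 dB above → -13 dBu.
Stage 2: -13 dBu is at or below the 3.2 dBu threshold — no compression; output -13 dBu.
Stage 3: -13 dBu is at or below the -0.5 dBu threshold — no compression; make-up brings it to -7 dBu.

-7 dBu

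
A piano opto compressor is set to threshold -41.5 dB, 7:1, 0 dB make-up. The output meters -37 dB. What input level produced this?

-10 dB

The compressed level sits -37 − (-41.5) = 4.5 dB over threshold.
Undo the ratio: input overshoot = 4.5 × 7 = 31.5 dB, giving input = -10 dB.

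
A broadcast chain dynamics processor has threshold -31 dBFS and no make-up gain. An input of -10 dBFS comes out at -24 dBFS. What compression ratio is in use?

Input overshoot = -10 − (-31) = 21 dB; output overshoot = -24 − (-31) = 7 dB.
Ratio = 21 / 7 = 3.

3:1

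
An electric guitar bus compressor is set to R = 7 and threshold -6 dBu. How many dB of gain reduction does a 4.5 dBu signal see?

The signal is 10.5 dB above threshold.
After 7:1 compression the overshoot becomes 10.5/7 = 1.5 dB.
Gain reduction = 10.5 − 1.5 = 9 dB.

9 dB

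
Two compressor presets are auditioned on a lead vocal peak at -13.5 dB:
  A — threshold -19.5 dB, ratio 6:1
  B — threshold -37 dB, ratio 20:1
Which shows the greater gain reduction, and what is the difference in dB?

A: overshoot 6 dB → output overshoot 1 dB → GR 5 dB.
B: overshoot 23.5 dB → output overshoot 1.175 dB → GR 22.325 dB.
B applies 17.325 dB more gain reduction.

B, by 17.325 dB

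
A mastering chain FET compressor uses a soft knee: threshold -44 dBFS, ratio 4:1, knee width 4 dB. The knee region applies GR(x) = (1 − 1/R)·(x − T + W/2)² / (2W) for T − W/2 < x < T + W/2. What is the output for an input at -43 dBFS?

-43.84375 dBFS

x − T + W/2 = -43 − (-44) + 2 = 3.
GR = (1 − 1/4) × 3² / 8 = 0.75 × 9 / 8 = 0.84375 dB.
Output = -43 − 0.84375 = -43.84375 dBFS.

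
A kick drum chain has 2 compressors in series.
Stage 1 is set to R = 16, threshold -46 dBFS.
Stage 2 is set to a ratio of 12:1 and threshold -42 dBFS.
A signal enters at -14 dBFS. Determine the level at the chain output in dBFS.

Stage 1: 32 dB above -46 dBFS, reduced 16:1 to 2 dB above → -44 dBFS.
Stage 2: below threshold (-44 ≤ -42); passes unchanged; output -44 dBFS.

-44 dBFS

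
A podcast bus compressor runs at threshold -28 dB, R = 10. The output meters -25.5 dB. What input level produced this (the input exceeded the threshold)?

-3 dB

That's 2.5 dB above the -28 dB threshold.
Undo the ratio: input overshoot = 2.5 × 10 = 25 dB, giving input = -3 dB.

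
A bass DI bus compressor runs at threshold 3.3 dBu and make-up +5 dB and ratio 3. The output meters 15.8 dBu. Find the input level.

Before make-up, the level was 15.8 − 5 = 10.8 dBu.
Post-compression overshoot = 10.8 − 3.3 = 7.5 dB.
Before 3:1 compression the overshoot was 7.5 × 3 = 22.5 dB, so input = 3.3 + 22.5 = 25.8 dBu.

25.8 dBu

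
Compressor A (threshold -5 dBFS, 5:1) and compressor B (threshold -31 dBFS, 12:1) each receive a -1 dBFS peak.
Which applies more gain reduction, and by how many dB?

B, by 24.3 dB

A: 4 dB over, compressed to 0.8 dB over, so 3.2 dB of GR.
B: 30 dB over, compressed to 2.5 dB over, so 27.5 dB of GR.
B applies 24.3 dB more gain reduction.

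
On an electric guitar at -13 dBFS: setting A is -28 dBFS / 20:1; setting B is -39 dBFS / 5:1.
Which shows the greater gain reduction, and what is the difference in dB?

A: 15 dB over, compressed to 0.75 dB over, so 14.25 dB of GR.
B: 26 dB over, compressed to 5.2 dB over, so 20.8 dB of GR.
B reduces 6.55 dB more.

B, by 6.55 dB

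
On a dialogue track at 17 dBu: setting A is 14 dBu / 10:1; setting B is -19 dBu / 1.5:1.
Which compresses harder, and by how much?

A: overshoot 3 dB → output overshoot 0.3 dB → GR 2.7 dB.
B: overshoot 36 dB → output overshoot 24 dB → GR 12 dB.
B reduces 9.3 dB more.

B, by 9.3 dB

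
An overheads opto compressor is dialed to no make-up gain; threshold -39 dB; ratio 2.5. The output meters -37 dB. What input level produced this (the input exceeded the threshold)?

-34 dB

That's 2 dB above the -39 dB threshold.
Before 2.5:1 compression the overshoot was 2 × 2.5 = 5 dB, so input = -39 + 5 = -34 dB.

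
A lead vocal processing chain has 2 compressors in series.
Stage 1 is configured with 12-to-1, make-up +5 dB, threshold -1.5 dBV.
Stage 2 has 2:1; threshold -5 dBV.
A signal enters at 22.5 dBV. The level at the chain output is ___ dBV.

Stage 1: 24 dB above -1.5 dBV, reduced 12:1 to 2 dB above → 0.5 dBV; +5 dB make-up → 5.5 dBV.
Stage 2: 10.5 dB above -5 dBV, reduced 2:1 to 5.25 dB above → 0.25 dBV.

0.25 dBV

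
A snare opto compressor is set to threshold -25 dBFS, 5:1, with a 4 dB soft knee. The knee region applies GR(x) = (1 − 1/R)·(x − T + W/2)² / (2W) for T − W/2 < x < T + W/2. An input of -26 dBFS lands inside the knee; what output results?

x − T + W/2 = -26 − (-25) + 2 = 1.
GR = (1 − 1/5) × 1² / 8 = 0.8 × 1 / 8 = 0.1 dB.
Output = -26 − 0.1 = -26.1 dBFS.

-26.1 dBFS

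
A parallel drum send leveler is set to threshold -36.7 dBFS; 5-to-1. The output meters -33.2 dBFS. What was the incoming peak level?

That's 3.5 dB above the -36.7 dBFS threshold.
Before 5:1 compression the overshoot was 3.5 × 5 = 17.5 dB, so input = -36.7 + 17.5 = -19.2 dBFS.

-19.2 dBFS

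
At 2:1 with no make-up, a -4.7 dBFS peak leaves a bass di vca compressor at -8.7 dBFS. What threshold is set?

Let T be the threshold. Output overshoot = (input overshoot)/R, so -8.7 − T = (-4.7 − T)/2.
2·(-8.7 − T) = -4.7 − T → 1·T = -17.4 − (-4.7) = -12.7.
T = -12.7/1 = -12.7 dBFS.

-12.7 dBFS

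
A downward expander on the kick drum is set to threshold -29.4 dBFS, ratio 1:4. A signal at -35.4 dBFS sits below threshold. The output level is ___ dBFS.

The input is 6 dB below the -29.4 dBFS threshold.
A 1:4 expander multiplies undershoot by 4: 6 × 4 = 24 dB below threshold.
Output = -29.4 − 24 = -53.4 dBFS.

-53.4 dBFS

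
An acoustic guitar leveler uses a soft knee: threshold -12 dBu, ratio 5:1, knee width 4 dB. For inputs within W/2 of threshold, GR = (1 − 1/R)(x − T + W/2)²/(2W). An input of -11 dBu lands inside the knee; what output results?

x − T + W/2 = -11 − (-12) + 2 = 3.
GR = (1 − 1/5) × 3² / 8 = 0.8 × 9 / 8 = 0.9 dB.
Output = -11 − 0.9 = -11.9 dBu.

-11.9 dBu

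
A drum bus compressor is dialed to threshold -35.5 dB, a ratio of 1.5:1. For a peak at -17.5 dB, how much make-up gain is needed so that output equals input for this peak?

6 dB

Without make-up, output = threshold + overshoot/1.5 = -35.5 + 12 = -23.5 dB.
Gap to target: 6 dB.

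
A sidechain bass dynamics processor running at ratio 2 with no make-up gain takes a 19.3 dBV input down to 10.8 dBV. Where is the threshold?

2.3 dBV

Gain reduction = 19.3 − 10.8 = 8.5 dB; output overshoot = GR / (R − 1) = 8.5 / 1 = 8.5 dB.
Threshold = output − output overshoot = 10.8 − 8.5 = 2.3 dBV.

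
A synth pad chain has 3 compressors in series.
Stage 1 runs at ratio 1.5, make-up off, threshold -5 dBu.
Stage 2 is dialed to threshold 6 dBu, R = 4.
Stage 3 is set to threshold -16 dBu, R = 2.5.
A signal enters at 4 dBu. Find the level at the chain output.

-9.2 dBu

Stage 1: 9 dB above -5 dBu, reduced 1.5:1 to 6 dB above → 1 dBu.
Stage 2: 1 dBu is at or below the 6 dBu threshold — no compression; output 1 dBu.
Stage 3: overshoot 17 dB → 17/2.5 = 6.8 dB → -9.2 dBu.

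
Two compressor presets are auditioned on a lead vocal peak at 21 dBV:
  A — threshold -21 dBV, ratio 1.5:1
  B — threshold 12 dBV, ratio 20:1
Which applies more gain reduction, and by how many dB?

A: overshoot 42 dB → output overshoot 28 dB → GR 14 dB.
B: overshoot 9 dB → output overshoot 0.45 dB → GR 8.55 dB.
A applies 5.45 dB more gain reduction.

A, by 5.45 dB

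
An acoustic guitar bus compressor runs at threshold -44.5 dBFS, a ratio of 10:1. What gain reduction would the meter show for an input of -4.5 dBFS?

36 dB

The signal is 40 dB above threshold.
At 10:1, output sits 40/10 = 4 dB above threshold.
So the signal is attenuated by 40 − 4 = 36 dB.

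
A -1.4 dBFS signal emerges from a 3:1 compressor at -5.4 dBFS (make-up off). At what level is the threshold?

-7.4 dBFS

Input is 6 dB above T (since output overshoot × R = input overshoot: (-5.4 − T)·3 = -1.4 − T gives T = -7.4 dBFS).
Check: -7.4 + (-1.4 − (-7.4))/3 = -7.4 + 2 = -5.4 dBFS. ✓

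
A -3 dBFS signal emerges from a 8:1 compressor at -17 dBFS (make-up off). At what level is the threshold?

-19 dBFS

Let T be the threshold. Output overshoot = (input overshoot)/R, so -17 − T = (-3 − T)/8.
8·(-17 − T) = -3 − T → 7·T = -136 − (-3) = -133.
T = -133/7 = -19 dBFS.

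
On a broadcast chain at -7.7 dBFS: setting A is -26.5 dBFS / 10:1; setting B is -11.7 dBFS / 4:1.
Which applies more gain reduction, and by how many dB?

A: GR = 18.8 − 18.8/10 = 16.92 dB.
B: GR = 4 − 4/4 = 3 dB.
Difference: 13.92 dB in favour of A.

A, by 13.92 dB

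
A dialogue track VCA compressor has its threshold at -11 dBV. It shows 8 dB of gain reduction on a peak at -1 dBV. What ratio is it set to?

5:1

Input overshoot = -1 − (-11) = 10 dB.
Output overshoot = 10 − 8 = 2 dB.
Ratio = input overshoot / output overshoot = 10 / 2 = 5.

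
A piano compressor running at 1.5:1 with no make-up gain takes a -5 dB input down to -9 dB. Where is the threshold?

-17 dB

Gain reduction = -5 − (-9) = 4 dB; output overshoot = GR / (R − 1) = 4 / 0.5 = 8 dB.
Threshold = output − output overshoot = -9 − 8 = -17 dB.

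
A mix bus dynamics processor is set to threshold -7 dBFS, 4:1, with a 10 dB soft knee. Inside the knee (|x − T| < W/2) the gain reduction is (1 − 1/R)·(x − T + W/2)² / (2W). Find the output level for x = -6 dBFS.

-7.35 dBFS

x − T + W/2 = -6 − (-7) + 5 = 6.
GR = (1 − 1/4) × 6² / 20 = 0.75 × 36 / 20 = 1.35 dB.
Output = -6 − 1.35 = -7.35 dBFS.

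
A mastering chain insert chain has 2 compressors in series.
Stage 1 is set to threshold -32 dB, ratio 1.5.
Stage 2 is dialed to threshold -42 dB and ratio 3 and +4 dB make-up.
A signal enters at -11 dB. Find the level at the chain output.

Stage 1: -11 dB is 21 dB over -32 dB; at 1.5:1 that becomes 14 dB over, giving -18 dB.
Stage 2: -18 dB is 24 dB over -42 dB; at 3:1 that becomes 8 dB over, giving -34 dB; +4 dB make-up → -30 dB.

-30 dB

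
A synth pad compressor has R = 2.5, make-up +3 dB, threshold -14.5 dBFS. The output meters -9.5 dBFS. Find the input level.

Remove make-up: -9.5 − 3 = -12.5 dBFS.
The compressed level sits -12.5 − (-14.5) = 2 dB over threshold.
Undo the ratio: input overshoot = 2 × 2.5 = 5 dB, giving input = -9.5 dBFS.

-9.5 dBFS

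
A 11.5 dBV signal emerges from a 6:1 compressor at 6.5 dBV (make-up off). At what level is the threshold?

5.5 dBV

Gain reduction = 11.5 − 6.5 = 5 dB; output overshoot = GR / (R − 1) = 5 / 5 = 1 dB.
Threshold = output − output overshoot = 6.5 − 1 = 5.5 dBV.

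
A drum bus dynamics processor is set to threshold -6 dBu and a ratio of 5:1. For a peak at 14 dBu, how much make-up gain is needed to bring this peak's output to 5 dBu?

Overshoot 20 dB → 20/5 = 4 dB after compression, so the compressed level is -6 + 4 = -2 dBu.
Make-up = target − compressed = 5 − (-2) = 7 dB.

7 dB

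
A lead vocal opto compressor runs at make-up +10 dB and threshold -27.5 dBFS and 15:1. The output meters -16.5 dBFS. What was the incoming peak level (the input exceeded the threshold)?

-12.5 dBFS

Before make-up, the level was -16.5 − 10 = -26.5 dBFS.
That's 1 dB above the -27.5 dBFS threshold.
Input overshoot = R × output overshoot = 15 dB → input = -27.5 + 15 = -12.5 dBFS.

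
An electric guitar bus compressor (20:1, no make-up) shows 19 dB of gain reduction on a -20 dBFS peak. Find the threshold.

Gain reduction = -20 − (-39) = 19 dB; output overshoot = GR / (R − 1) = 19 / 19 = 1 dB.
Threshold = output − output overshoot = -39 − 1 = -40 dBFS.

-40 dBFS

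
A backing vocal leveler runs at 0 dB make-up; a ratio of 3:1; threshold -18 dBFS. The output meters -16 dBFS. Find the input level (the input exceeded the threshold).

Post-compression overshoot = -16 − (-18) = 2 dB.
Input overshoot = R × output overshoot = 6 dB → input = -18 + 6 = -12 dBFS.

-12 dBFS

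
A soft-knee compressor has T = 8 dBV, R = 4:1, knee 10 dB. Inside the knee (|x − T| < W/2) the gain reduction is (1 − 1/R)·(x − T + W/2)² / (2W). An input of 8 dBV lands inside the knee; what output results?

x − T + W/2 = 8 − 8 + 5 = 5.
GR = (1 − 1/4) × 5² / 20 = 0.75 × 25 / 20 = 0.9375 dB.
Output = 8 − 0.9375 = 7.0625 dBV.

7.0625 dBV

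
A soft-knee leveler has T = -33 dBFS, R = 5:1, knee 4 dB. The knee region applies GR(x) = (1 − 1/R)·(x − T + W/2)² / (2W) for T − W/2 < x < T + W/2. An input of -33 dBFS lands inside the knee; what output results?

x − T + W/2 = -33 − (-33) + 2 = 2.
GR = (1 − 1/5) × 2² / 8 = 0.8 × 4 / 8 = 0.4 dB.
Output = -33 − 0.4 = -33.4 dBFS.

-33.4 dBFS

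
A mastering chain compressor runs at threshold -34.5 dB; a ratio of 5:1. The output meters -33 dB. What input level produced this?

Post-compression overshoot = -33 − (-34.5) = 1.5 dB.
Undo the ratio: input overshoot = 1.5 × 5 = 7.5 dB, giving input = -27 dB.

-27 dB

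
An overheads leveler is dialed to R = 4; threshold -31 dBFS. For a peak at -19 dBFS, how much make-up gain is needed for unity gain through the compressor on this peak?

The peak compresses to -31 + 12/4 = -28 dBFS.
To reach -19 dBFS requires -19 − (-28) = 9 dB of make-up.

9 dB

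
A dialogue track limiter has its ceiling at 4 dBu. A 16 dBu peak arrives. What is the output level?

4 dBu

A brickwall limiter is an ∞:1 compressor: any input above the ceiling is clamped to 4 dBu.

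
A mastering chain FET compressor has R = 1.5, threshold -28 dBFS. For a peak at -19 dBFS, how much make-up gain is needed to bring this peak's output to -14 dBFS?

8 dB

Without make-up, output = threshold + overshoot/1.5 = -28 + 6 = -22 dBFS.
Gap to target: 8 dB.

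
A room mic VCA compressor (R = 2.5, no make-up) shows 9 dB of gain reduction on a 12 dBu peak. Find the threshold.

-3 dBu

Gain reduction = 12 − 3 = 9 dB; output overshoot = GR / (R − 1) = 9 / 1.5 = 6 dB.
Threshold = output − output overshoot = 3 − 6 = -3 dBu.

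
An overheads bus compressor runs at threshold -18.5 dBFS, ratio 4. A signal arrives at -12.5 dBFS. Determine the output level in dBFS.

Overshoot: -12.5 − (-18.5) = 6 dB.
The 6 dB excess becomes 1.5 dB after 4:1 reduction.
Output = -18.5 + 1.5 = -17 dBFS.

-17 dBFS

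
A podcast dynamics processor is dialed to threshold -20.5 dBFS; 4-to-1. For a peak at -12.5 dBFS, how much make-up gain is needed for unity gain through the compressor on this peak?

6 dB

Overshoot 8 dB → 8/4 = 2 dB after compression, so the compressed level is -20.5 + 2 = -18.5 dBFS.
Make-up = target − compressed = -12.5 − (-18.5) = 6 dB.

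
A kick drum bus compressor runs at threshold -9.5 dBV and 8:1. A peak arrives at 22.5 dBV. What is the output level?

Overshoot: 22.5 − (-9.5) = 32 dB.
The 32 dB excess becomes 4 dB after 8:1 reduction.
That puts the output at -5.5 dBV.

-5.5 dBV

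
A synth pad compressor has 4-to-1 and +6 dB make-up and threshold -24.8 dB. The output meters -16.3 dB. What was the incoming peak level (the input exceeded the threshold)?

-14.8 dB

Remove make-up: -16.3 − 6 = -22.3 dB.
The compressed level sits -22.3 − (-24.8) = 2.5 dB over threshold.
Input overshoot = R × output overshoot = 10 dB → input = -24.8 + 10 = -14.8 dB.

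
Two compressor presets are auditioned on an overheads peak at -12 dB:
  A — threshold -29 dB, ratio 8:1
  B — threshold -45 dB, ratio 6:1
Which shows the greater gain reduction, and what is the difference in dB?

B, by 12.625 dB

A: GR = 17 − 17/8 = 14.875 dB.
B: GR = 33 − 33/6 = 27.5 dB.
B reduces 12.625 dB more.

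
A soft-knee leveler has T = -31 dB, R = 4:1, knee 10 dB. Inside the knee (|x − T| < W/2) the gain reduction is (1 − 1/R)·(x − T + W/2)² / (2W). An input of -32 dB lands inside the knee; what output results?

-32.6 dB

x − T + W/2 = -32 − (-31) + 5 = 4.
GR = (1 − 1/4) × 4² / 20 = 0.75 × 16 / 20 = 0.6 dB.
Output = -32 − 0.6 = -32.6 dB.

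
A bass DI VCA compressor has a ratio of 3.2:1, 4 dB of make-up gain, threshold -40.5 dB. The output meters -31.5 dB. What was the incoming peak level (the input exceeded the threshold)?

-24.5 dB

Stripping the +4 dB make-up gives -35.5 dB at the gain stage.
Post-compression overshoot = -35.5 − (-40.5) = 5 dB.
Before 3.2:1 compression the overshoot was 5 × 3.2 = 16 dB, so input = -40.5 + 16 = -24.5 dB.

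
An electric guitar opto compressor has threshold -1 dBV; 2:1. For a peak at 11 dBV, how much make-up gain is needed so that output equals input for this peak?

The peak compresses to -1 + 12/2 = 5 dBV.
To reach 11 dBV requires 11 − 5 = 6 dB of make-up.

6 dB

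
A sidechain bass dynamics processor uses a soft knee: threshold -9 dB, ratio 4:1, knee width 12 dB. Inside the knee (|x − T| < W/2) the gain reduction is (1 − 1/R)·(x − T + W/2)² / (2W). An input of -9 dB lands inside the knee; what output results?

x − T + W/2 = -9 − (-9) + 6 = 6.
GR = (1 − 1/4) × 6² / 24 = 0.75 × 36 / 24 = 1.125 dB.
Output = -9 − 1.125 = -10.125 dB.

-10.125 dB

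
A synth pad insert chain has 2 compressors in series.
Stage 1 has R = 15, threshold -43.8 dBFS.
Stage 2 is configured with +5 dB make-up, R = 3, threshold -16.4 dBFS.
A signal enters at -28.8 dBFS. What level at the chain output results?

-37.8 dBFS

Stage 1: overshoot 15 dB → 15/15 = 1 dB → -42.8 dBFS.
Stage 2: below threshold (-42.8 ≤ -16.4); passes unchanged; make-up brings it to -37.8 dBFS.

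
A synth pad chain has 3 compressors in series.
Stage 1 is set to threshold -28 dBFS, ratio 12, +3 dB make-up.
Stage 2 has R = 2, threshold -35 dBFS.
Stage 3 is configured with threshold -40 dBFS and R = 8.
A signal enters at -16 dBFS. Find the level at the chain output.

Stage 1: 12 dB above -28 dBFS, reduced 12:1 to 1 dB above → -27 dBFS; +3 dB make-up → -24 dBFS.
Stage 2: -24 dBFS is 11 dB over -35 dBFS; at 2:1 that becomes 5.5 dB over, giving -29.5 dBFS.
Stage 3: overshoot 10.5 dB → 10.5/8 = 1.3125 dB → -38.6875 dBFS.

-38.6875 dBFS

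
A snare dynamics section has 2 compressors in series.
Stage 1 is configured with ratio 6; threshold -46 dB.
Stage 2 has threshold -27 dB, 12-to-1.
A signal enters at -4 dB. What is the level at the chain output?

-39 dB

Stage 1: overshoot 42 dB → 42/6 = 7 dB → -39 dB.
Stage 2: -39 dB is at or below the -27 dB threshold — no compression; output -39 dB.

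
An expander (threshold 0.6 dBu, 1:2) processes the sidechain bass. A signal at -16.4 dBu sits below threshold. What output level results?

-33.4 dBu

Undershoot = 0.6 − (-16.4) = 17 dB.
At 1:2, that expands to 34 dB under threshold.
Output = 0.6 − 34 = -33.4 dBu.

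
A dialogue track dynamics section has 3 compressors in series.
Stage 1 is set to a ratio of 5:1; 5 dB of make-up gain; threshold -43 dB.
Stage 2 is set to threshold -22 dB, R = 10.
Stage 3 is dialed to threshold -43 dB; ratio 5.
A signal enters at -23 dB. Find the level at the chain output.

-41.2 dB

Stage 1: 20 dB above -43 dB, reduced 5:1 to 4 dB above → -39 dB; +5 dB make-up → -34 dB.
Stage 2: below threshold (-34 ≤ -22); passes unchanged; output -34 dB.
Stage 3: overshoot 9 dB → 9/5 = 1.8 dB → -41.2 dB.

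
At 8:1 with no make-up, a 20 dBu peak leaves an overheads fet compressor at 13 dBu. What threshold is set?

Input is 8 dB above T (since output overshoot × R = input overshoot: (13 − T)·8 = 20 − T gives T = 12 dBu).
Check: 12 + (20 − 12)/8 = 12 + 1 = 13 dBu. ✓

12 dBu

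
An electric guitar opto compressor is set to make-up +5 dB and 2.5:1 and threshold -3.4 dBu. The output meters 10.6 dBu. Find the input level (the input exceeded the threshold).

Remove make-up: 10.6 − 5 = 5.6 dBu.
Post-compression overshoot = 5.6 − (-3.4) = 9 dB.
Input overshoot = R × output overshoot = 22.5 dB → input = -3.4 + 22.5 = 19.1 dBu.

19.1 dBu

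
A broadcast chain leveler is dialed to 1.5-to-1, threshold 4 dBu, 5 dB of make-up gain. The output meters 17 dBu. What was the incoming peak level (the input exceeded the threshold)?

Stripping the +5 dB make-up gives 12 dBu at the gain stage.
That's 8 dB above the 4 dBu threshold.
Input overshoot = R × output overshoot = 12 dB → input = 4 + 12 = 16 dBu.

16 dBu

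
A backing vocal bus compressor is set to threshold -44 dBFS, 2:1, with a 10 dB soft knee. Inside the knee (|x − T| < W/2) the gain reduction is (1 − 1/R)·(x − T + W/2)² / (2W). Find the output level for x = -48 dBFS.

x − T + W/2 = -48 − (-44) + 5 = 1.
GR = (1 − 1/2) × 1² / 20 = 0.5 × 1 / 20 = 0.025 dB.
Output = -48 − 0.025 = -48.025 dBFS.

-48.025 dBFS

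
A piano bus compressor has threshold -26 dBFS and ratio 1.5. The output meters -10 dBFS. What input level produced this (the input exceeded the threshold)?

-2 dBFS

Post-compression overshoot = -10 − (-26) = 16 dB.
Undo the ratio: input overshoot = 16 × 1.5 = 24 dB, giving input = -2 dBFS.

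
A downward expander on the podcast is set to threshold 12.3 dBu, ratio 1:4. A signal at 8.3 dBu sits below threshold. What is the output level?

-3.7 dBu

Below threshold, a 1:4 expander applies gain = (4−1)×(T − x) of attenuation.
(4−1) × 4 = 12 dB, so output = 8.3 − 12 = -3.7 dBu.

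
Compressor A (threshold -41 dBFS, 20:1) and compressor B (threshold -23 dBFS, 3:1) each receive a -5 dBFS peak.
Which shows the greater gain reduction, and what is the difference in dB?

A, by 22.2 dB

A: GR = 36 − 36/20 = 34.2 dB.
B: GR = 18 − 18/3 = 12 dB.
Difference: 22.2 dB in favour of A.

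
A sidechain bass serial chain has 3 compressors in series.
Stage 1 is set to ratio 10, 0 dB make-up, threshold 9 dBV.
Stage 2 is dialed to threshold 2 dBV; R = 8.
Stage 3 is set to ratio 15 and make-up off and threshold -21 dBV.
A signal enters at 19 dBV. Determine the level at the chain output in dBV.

Stage 1: 10 dB above 9 dBV, reduced 10:1 to 1 dB above → 10 dBV.
Stage 2: 8 dB above 2 dBV, reduced 8:1 to 1 dB above → 3 dBV.
Stage 3: 24 dB above -21 dBV, reduced 15:1 to 1.6 dB above → -19.4 dBV.

-19.4 dBV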